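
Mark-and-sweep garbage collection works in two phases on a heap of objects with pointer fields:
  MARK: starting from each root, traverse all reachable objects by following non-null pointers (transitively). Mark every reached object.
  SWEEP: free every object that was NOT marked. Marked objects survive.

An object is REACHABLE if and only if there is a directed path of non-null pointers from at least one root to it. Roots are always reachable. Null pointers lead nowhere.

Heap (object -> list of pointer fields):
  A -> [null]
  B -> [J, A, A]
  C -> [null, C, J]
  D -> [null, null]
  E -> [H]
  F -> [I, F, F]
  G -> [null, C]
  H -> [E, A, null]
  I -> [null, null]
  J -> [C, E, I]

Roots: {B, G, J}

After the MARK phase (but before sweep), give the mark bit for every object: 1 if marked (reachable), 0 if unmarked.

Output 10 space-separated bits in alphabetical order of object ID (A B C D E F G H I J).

Roots: B G J
Mark B: refs=J A A, marked=B
Mark G: refs=null C, marked=B G
Mark J: refs=C E I, marked=B G J
Mark A: refs=null, marked=A B G J
Mark C: refs=null C J, marked=A B C G J
Mark E: refs=H, marked=A B C E G J
Mark I: refs=null null, marked=A B C E G I J
Mark H: refs=E A null, marked=A B C E G H I J
Unmarked (collected): D F

Answer: 1 1 1 0 1 0 1 1 1 1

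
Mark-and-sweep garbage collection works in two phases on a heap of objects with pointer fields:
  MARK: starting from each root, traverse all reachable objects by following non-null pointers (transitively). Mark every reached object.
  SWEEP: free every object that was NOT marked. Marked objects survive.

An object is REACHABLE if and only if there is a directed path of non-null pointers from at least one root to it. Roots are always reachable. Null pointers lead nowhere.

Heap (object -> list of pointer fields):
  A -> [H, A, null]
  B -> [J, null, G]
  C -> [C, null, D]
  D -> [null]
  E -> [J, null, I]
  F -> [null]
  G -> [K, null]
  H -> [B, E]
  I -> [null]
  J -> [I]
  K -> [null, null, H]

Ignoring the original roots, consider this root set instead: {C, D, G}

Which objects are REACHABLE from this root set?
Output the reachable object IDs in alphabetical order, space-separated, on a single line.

Answer: B C D E G H I J K

Derivation:
Roots: C D G
Mark C: refs=C null D, marked=C
Mark D: refs=null, marked=C D
Mark G: refs=K null, marked=C D G
Mark K: refs=null null H, marked=C D G K
Mark H: refs=B E, marked=C D G H K
Mark B: refs=J null G, marked=B C D G H K
Mark E: refs=J null I, marked=B C D E G H K
Mark J: refs=I, marked=B C D E G H J K
Mark I: refs=null, marked=B C D E G H I J K
Unmarked (collected): A F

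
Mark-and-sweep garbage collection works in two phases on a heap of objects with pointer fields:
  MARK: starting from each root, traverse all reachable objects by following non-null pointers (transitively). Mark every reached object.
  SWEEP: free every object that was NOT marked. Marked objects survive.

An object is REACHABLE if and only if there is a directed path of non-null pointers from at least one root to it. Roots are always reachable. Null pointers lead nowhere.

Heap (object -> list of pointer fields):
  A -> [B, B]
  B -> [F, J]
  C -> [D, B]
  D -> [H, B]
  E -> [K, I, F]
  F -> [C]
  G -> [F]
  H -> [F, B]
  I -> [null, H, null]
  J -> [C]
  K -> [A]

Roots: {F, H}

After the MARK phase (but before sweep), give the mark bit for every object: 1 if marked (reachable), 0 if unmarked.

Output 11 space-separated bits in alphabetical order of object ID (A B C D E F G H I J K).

Roots: F H
Mark F: refs=C, marked=F
Mark H: refs=F B, marked=F H
Mark C: refs=D B, marked=C F H
Mark B: refs=F J, marked=B C F H
Mark D: refs=H B, marked=B C D F H
Mark J: refs=C, marked=B C D F H J
Unmarked (collected): A E G I K

Answer: 0 1 1 1 0 1 0 1 0 1 0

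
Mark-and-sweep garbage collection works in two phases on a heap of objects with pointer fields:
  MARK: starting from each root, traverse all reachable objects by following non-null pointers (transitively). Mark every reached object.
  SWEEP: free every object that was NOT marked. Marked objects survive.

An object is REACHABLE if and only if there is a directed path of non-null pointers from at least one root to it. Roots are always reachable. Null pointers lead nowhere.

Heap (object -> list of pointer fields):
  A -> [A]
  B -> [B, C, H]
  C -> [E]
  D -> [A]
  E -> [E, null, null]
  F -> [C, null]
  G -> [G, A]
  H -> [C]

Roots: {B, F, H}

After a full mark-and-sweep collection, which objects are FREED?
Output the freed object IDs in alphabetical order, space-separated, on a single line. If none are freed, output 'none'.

Roots: B F H
Mark B: refs=B C H, marked=B
Mark F: refs=C null, marked=B F
Mark H: refs=C, marked=B F H
Mark C: refs=E, marked=B C F H
Mark E: refs=E null null, marked=B C E F H
Unmarked (collected): A D G

Answer: A D G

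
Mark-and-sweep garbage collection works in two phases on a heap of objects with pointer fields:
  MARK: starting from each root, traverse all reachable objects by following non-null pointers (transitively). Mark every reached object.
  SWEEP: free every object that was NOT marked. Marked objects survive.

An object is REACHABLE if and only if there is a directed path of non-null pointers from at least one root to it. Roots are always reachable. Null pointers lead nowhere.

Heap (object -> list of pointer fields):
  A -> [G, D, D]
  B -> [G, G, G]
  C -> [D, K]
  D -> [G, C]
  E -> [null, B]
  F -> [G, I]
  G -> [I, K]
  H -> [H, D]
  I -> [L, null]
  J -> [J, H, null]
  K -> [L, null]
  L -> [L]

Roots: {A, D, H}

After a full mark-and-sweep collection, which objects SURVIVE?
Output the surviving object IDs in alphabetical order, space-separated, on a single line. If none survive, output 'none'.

Answer: A C D G H I K L

Derivation:
Roots: A D H
Mark A: refs=G D D, marked=A
Mark D: refs=G C, marked=A D
Mark H: refs=H D, marked=A D H
Mark G: refs=I K, marked=A D G H
Mark C: refs=D K, marked=A C D G H
Mark I: refs=L null, marked=A C D G H I
Mark K: refs=L null, marked=A C D G H I K
Mark L: refs=L, marked=A C D G H I K L
Unmarked (collected): B E F J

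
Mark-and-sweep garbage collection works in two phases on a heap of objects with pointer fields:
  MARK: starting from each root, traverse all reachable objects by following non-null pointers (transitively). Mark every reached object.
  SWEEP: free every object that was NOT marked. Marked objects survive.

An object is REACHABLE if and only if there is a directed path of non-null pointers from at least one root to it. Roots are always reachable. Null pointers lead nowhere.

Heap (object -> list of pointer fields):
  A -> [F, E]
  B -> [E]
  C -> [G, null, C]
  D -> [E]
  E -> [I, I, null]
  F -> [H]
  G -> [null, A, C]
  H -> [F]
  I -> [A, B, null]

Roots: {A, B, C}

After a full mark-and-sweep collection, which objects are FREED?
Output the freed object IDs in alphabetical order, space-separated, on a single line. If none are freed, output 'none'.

Roots: A B C
Mark A: refs=F E, marked=A
Mark B: refs=E, marked=A B
Mark C: refs=G null C, marked=A B C
Mark F: refs=H, marked=A B C F
Mark E: refs=I I null, marked=A B C E F
Mark G: refs=null A C, marked=A B C E F G
Mark H: refs=F, marked=A B C E F G H
Mark I: refs=A B null, marked=A B C E F G H I
Unmarked (collected): D

Answer: D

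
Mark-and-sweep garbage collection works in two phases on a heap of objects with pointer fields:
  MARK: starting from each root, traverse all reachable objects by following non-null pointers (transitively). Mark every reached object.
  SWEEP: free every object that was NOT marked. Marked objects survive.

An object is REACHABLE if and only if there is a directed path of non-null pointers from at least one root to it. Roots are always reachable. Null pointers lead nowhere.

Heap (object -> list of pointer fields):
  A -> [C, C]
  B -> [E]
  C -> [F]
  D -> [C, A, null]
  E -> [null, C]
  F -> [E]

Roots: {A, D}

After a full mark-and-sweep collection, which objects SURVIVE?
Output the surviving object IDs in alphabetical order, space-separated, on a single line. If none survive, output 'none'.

Roots: A D
Mark A: refs=C C, marked=A
Mark D: refs=C A null, marked=A D
Mark C: refs=F, marked=A C D
Mark F: refs=E, marked=A C D F
Mark E: refs=null C, marked=A C D E F
Unmarked (collected): B

Answer: A C D E F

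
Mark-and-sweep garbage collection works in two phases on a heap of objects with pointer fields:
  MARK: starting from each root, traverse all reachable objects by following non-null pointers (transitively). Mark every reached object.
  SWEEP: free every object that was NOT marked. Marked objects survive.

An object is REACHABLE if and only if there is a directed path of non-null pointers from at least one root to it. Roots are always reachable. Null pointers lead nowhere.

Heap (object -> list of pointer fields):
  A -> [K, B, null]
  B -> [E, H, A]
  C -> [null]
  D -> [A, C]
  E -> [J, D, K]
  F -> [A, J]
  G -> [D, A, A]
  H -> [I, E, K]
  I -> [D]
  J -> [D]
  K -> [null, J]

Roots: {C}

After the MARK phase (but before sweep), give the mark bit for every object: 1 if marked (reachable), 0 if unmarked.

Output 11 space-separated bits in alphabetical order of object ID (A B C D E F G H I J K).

Roots: C
Mark C: refs=null, marked=C
Unmarked (collected): A B D E F G H I J K

Answer: 0 0 1 0 0 0 0 0 0 0 0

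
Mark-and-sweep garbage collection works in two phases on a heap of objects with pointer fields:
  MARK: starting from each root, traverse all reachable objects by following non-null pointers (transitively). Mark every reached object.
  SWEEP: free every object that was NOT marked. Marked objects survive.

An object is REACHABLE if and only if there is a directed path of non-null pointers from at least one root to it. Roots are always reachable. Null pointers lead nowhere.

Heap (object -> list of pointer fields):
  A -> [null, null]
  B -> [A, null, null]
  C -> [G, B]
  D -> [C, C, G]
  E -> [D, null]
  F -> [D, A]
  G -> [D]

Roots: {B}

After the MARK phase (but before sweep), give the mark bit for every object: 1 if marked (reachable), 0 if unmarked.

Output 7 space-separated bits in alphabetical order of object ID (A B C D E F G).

Answer: 1 1 0 0 0 0 0

Derivation:
Roots: B
Mark B: refs=A null null, marked=B
Mark A: refs=null null, marked=A B
Unmarked (collected): C D E F G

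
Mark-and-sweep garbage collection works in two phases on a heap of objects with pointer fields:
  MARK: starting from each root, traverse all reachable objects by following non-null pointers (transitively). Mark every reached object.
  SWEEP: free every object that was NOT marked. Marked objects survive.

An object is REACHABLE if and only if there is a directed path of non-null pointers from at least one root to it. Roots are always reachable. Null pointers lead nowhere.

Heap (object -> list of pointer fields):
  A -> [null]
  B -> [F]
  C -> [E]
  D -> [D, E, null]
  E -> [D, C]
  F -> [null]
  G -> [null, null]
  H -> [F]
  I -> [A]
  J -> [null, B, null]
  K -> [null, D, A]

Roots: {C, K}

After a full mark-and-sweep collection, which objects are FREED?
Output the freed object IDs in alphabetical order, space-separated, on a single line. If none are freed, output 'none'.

Answer: B F G H I J

Derivation:
Roots: C K
Mark C: refs=E, marked=C
Mark K: refs=null D A, marked=C K
Mark E: refs=D C, marked=C E K
Mark D: refs=D E null, marked=C D E K
Mark A: refs=null, marked=A C D E K
Unmarked (collected): B F G H I J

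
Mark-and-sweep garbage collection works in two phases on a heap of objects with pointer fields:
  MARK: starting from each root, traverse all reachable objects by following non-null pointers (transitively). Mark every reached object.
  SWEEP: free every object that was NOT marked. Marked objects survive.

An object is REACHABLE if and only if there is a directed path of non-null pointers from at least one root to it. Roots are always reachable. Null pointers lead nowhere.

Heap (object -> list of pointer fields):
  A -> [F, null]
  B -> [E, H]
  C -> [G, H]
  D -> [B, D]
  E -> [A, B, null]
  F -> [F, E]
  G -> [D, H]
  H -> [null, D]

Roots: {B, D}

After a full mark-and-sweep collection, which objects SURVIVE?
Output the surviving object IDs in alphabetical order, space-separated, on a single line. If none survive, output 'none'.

Answer: A B D E F H

Derivation:
Roots: B D
Mark B: refs=E H, marked=B
Mark D: refs=B D, marked=B D
Mark E: refs=A B null, marked=B D E
Mark H: refs=null D, marked=B D E H
Mark A: refs=F null, marked=A B D E H
Mark F: refs=F E, marked=A B D E F H
Unmarked (collected): C G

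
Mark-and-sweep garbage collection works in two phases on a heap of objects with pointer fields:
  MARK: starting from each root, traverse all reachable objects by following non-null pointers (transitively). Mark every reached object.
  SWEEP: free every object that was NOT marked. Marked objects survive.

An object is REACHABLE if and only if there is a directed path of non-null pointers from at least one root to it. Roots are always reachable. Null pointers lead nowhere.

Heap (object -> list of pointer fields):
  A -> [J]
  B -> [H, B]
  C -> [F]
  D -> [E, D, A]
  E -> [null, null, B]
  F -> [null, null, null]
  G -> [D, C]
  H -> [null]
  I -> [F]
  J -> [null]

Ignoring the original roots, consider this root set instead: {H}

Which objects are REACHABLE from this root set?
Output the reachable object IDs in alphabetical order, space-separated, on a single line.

Answer: H

Derivation:
Roots: H
Mark H: refs=null, marked=H
Unmarked (collected): A B C D E F G I J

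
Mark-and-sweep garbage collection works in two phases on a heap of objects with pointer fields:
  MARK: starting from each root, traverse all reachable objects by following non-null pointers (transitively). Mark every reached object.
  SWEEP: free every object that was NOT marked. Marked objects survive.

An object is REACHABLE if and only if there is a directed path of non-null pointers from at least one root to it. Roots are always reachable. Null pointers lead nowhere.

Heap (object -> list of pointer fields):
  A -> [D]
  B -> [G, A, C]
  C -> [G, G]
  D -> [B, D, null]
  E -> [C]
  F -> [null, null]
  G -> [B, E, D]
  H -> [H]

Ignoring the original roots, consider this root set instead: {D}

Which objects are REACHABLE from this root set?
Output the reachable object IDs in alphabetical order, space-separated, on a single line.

Roots: D
Mark D: refs=B D null, marked=D
Mark B: refs=G A C, marked=B D
Mark G: refs=B E D, marked=B D G
Mark A: refs=D, marked=A B D G
Mark C: refs=G G, marked=A B C D G
Mark E: refs=C, marked=A B C D E G
Unmarked (collected): F H

Answer: A B C D E G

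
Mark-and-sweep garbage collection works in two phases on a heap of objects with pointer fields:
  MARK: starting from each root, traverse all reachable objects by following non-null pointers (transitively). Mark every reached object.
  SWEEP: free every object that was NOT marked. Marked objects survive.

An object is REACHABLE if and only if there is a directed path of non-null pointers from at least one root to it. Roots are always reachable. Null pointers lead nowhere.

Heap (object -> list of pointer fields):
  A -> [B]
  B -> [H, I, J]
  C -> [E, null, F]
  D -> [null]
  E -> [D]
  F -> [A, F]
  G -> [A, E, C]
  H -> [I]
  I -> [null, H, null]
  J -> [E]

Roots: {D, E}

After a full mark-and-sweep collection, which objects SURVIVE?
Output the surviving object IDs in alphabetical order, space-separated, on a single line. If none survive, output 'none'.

Answer: D E

Derivation:
Roots: D E
Mark D: refs=null, marked=D
Mark E: refs=D, marked=D E
Unmarked (collected): A B C F G H I J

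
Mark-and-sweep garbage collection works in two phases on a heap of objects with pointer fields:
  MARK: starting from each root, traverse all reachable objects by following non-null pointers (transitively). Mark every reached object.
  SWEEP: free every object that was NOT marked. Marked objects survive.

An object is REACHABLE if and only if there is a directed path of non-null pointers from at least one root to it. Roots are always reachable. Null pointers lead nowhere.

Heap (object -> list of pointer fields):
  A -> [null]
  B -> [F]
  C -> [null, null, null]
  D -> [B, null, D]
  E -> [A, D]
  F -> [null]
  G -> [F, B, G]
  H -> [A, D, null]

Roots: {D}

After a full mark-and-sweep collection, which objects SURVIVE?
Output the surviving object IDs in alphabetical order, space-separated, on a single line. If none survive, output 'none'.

Answer: B D F

Derivation:
Roots: D
Mark D: refs=B null D, marked=D
Mark B: refs=F, marked=B D
Mark F: refs=null, marked=B D F
Unmarked (collected): A C E G H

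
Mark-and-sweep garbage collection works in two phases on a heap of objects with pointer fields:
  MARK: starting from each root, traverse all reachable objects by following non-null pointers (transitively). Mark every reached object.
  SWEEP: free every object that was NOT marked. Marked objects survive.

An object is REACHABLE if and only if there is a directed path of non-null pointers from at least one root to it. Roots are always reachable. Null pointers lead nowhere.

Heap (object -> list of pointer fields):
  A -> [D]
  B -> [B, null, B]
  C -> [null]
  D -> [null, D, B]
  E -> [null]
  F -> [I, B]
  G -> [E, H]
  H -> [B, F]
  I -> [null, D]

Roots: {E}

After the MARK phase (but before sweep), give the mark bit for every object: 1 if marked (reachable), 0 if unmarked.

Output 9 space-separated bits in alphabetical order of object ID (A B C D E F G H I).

Roots: E
Mark E: refs=null, marked=E
Unmarked (collected): A B C D F G H I

Answer: 0 0 0 0 1 0 0 0 0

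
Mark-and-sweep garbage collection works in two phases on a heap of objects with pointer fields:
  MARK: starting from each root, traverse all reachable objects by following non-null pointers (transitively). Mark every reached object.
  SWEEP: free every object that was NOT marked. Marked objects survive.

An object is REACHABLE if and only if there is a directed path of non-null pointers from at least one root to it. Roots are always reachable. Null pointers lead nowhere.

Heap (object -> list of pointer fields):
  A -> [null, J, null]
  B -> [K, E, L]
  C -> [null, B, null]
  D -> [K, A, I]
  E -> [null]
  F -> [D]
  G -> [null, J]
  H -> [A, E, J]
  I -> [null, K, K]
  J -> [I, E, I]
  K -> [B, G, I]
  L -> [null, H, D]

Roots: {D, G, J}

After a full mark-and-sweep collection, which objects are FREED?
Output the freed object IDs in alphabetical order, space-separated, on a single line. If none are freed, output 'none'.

Answer: C F

Derivation:
Roots: D G J
Mark D: refs=K A I, marked=D
Mark G: refs=null J, marked=D G
Mark J: refs=I E I, marked=D G J
Mark K: refs=B G I, marked=D G J K
Mark A: refs=null J null, marked=A D G J K
Mark I: refs=null K K, marked=A D G I J K
Mark E: refs=null, marked=A D E G I J K
Mark B: refs=K E L, marked=A B D E G I J K
Mark L: refs=null H D, marked=A B D E G I J K L
Mark H: refs=A E J, marked=A B D E G H I J K L
Unmarked (collected): C F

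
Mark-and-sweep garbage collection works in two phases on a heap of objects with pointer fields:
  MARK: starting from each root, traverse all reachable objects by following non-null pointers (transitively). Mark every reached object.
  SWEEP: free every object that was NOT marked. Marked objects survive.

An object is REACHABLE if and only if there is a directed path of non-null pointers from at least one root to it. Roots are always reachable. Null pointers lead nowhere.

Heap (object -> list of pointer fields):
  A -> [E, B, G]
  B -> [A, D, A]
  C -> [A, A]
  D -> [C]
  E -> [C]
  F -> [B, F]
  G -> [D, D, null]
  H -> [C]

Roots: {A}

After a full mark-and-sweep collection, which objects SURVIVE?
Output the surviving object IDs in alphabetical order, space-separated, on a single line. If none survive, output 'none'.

Answer: A B C D E G

Derivation:
Roots: A
Mark A: refs=E B G, marked=A
Mark E: refs=C, marked=A E
Mark B: refs=A D A, marked=A B E
Mark G: refs=D D null, marked=A B E G
Mark C: refs=A A, marked=A B C E G
Mark D: refs=C, marked=A B C D E G
Unmarked (collected): F H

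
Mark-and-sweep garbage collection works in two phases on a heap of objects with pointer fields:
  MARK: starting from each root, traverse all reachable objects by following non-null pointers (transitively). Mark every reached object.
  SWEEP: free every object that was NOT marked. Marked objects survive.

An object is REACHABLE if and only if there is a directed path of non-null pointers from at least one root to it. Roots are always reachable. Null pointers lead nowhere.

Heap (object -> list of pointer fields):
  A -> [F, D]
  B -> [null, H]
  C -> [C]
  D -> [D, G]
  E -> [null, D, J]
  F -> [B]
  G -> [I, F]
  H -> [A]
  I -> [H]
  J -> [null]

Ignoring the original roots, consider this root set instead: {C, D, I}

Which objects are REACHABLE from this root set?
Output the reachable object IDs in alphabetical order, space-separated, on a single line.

Roots: C D I
Mark C: refs=C, marked=C
Mark D: refs=D G, marked=C D
Mark I: refs=H, marked=C D I
Mark G: refs=I F, marked=C D G I
Mark H: refs=A, marked=C D G H I
Mark F: refs=B, marked=C D F G H I
Mark A: refs=F D, marked=A C D F G H I
Mark B: refs=null H, marked=A B C D F G H I
Unmarked (collected): E J

Answer: A B C D F G H I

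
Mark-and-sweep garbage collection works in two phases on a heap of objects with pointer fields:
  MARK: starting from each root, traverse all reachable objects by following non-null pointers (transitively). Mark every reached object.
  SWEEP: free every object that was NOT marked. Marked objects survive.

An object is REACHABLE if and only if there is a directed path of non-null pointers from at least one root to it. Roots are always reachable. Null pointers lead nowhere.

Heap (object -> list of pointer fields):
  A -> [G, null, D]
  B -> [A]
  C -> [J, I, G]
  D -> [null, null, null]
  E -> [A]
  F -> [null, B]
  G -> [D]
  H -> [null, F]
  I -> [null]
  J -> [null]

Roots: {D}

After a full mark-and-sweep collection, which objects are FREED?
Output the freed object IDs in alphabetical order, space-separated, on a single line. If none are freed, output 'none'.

Roots: D
Mark D: refs=null null null, marked=D
Unmarked (collected): A B C E F G H I J

Answer: A B C E F G H I J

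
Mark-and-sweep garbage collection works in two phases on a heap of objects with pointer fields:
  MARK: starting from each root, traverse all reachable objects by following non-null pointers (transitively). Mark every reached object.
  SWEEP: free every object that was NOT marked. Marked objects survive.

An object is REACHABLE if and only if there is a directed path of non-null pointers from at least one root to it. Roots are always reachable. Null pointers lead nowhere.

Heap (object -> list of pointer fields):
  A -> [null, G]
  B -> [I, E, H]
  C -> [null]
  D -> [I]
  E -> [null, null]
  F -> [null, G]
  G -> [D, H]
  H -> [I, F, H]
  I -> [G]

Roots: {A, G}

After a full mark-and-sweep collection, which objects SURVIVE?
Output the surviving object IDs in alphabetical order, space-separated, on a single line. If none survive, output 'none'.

Answer: A D F G H I

Derivation:
Roots: A G
Mark A: refs=null G, marked=A
Mark G: refs=D H, marked=A G
Mark D: refs=I, marked=A D G
Mark H: refs=I F H, marked=A D G H
Mark I: refs=G, marked=A D G H I
Mark F: refs=null G, marked=A D F G H I
Unmarked (collected): B C E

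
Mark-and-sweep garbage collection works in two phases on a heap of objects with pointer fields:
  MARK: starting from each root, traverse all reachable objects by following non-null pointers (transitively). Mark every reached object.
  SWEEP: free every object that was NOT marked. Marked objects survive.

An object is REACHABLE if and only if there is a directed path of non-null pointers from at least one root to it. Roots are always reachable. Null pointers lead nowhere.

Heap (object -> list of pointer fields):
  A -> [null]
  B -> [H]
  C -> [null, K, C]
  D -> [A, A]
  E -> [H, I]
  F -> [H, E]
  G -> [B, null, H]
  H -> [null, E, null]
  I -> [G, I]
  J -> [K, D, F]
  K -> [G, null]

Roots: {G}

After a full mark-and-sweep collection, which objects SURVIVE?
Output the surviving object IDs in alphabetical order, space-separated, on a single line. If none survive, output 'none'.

Roots: G
Mark G: refs=B null H, marked=G
Mark B: refs=H, marked=B G
Mark H: refs=null E null, marked=B G H
Mark E: refs=H I, marked=B E G H
Mark I: refs=G I, marked=B E G H I
Unmarked (collected): A C D F J K

Answer: B E G H I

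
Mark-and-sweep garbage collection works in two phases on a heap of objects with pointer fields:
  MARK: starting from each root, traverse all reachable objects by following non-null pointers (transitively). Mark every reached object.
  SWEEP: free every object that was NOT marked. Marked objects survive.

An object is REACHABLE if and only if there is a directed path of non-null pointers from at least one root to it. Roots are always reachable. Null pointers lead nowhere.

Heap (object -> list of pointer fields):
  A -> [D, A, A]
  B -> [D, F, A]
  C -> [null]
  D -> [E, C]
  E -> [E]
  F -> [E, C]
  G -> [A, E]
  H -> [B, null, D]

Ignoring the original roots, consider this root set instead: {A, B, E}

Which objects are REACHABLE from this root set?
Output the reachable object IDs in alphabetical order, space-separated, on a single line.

Roots: A B E
Mark A: refs=D A A, marked=A
Mark B: refs=D F A, marked=A B
Mark E: refs=E, marked=A B E
Mark D: refs=E C, marked=A B D E
Mark F: refs=E C, marked=A B D E F
Mark C: refs=null, marked=A B C D E F
Unmarked (collected): G H

Answer: A B C D E F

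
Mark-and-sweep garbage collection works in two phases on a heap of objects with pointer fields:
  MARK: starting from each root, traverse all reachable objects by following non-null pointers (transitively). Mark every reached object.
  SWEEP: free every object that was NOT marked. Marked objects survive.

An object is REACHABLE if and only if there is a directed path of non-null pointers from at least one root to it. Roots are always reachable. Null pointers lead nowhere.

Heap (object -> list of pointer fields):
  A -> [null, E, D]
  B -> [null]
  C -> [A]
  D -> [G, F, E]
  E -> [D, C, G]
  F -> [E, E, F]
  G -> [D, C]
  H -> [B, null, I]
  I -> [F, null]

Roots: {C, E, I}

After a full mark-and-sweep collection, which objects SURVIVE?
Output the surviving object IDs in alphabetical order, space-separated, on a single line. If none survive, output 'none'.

Roots: C E I
Mark C: refs=A, marked=C
Mark E: refs=D C G, marked=C E
Mark I: refs=F null, marked=C E I
Mark A: refs=null E D, marked=A C E I
Mark D: refs=G F E, marked=A C D E I
Mark G: refs=D C, marked=A C D E G I
Mark F: refs=E E F, marked=A C D E F G I
Unmarked (collected): B H

Answer: A C D E F G I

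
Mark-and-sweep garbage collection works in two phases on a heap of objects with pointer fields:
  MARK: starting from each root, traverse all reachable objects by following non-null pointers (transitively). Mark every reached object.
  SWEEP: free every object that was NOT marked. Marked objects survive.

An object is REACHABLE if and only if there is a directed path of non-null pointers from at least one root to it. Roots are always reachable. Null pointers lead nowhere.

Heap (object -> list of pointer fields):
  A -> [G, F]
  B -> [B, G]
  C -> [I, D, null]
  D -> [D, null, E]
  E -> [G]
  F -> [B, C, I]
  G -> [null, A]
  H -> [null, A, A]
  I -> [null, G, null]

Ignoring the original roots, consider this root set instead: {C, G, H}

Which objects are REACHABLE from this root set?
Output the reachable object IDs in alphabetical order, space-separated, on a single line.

Roots: C G H
Mark C: refs=I D null, marked=C
Mark G: refs=null A, marked=C G
Mark H: refs=null A A, marked=C G H
Mark I: refs=null G null, marked=C G H I
Mark D: refs=D null E, marked=C D G H I
Mark A: refs=G F, marked=A C D G H I
Mark E: refs=G, marked=A C D E G H I
Mark F: refs=B C I, marked=A C D E F G H I
Mark B: refs=B G, marked=A B C D E F G H I
Unmarked (collected): (none)

Answer: A B C D E F G H I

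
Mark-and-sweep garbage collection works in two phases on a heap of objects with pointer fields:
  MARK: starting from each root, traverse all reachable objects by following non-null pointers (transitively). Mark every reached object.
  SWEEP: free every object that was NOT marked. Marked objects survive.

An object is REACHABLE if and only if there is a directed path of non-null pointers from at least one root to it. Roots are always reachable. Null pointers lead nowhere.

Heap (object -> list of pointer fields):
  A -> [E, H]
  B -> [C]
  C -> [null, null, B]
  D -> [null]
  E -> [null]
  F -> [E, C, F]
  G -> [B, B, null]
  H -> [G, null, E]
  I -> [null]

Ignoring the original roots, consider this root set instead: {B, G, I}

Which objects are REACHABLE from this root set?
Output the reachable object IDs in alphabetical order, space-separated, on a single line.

Roots: B G I
Mark B: refs=C, marked=B
Mark G: refs=B B null, marked=B G
Mark I: refs=null, marked=B G I
Mark C: refs=null null B, marked=B C G I
Unmarked (collected): A D E F H

Answer: B C G I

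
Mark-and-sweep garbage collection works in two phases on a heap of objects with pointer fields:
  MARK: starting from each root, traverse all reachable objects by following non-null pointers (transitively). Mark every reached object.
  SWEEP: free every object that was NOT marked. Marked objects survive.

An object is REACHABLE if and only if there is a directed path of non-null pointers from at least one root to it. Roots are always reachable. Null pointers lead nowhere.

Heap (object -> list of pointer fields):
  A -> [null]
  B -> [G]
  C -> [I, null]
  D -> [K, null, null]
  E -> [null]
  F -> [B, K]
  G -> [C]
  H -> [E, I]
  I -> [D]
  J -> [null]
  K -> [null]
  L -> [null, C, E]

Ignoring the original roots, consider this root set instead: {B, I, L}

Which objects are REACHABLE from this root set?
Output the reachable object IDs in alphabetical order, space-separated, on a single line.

Roots: B I L
Mark B: refs=G, marked=B
Mark I: refs=D, marked=B I
Mark L: refs=null C E, marked=B I L
Mark G: refs=C, marked=B G I L
Mark D: refs=K null null, marked=B D G I L
Mark C: refs=I null, marked=B C D G I L
Mark E: refs=null, marked=B C D E G I L
Mark K: refs=null, marked=B C D E G I K L
Unmarked (collected): A F H J

Answer: B C D E G I K L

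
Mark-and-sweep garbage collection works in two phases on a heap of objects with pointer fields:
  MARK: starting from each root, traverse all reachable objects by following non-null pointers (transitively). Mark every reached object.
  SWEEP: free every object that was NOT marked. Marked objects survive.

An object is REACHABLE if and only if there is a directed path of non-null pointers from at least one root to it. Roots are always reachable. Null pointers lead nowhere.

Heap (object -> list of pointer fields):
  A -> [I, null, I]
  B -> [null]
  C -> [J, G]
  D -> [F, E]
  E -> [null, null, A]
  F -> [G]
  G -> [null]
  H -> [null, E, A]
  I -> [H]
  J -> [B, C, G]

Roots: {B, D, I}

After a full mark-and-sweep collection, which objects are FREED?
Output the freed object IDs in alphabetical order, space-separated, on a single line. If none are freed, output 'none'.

Roots: B D I
Mark B: refs=null, marked=B
Mark D: refs=F E, marked=B D
Mark I: refs=H, marked=B D I
Mark F: refs=G, marked=B D F I
Mark E: refs=null null A, marked=B D E F I
Mark H: refs=null E A, marked=B D E F H I
Mark G: refs=null, marked=B D E F G H I
Mark A: refs=I null I, marked=A B D E F G H I
Unmarked (collected): C J

Answer: C J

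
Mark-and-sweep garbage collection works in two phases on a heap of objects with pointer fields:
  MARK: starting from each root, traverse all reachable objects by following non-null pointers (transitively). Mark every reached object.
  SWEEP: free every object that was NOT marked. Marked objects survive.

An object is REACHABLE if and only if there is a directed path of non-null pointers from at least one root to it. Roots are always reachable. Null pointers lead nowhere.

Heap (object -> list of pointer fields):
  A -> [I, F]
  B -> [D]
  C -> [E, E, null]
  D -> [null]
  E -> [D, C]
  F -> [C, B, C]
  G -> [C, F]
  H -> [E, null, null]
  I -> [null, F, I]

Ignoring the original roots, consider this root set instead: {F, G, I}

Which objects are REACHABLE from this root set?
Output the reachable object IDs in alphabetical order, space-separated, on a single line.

Roots: F G I
Mark F: refs=C B C, marked=F
Mark G: refs=C F, marked=F G
Mark I: refs=null F I, marked=F G I
Mark C: refs=E E null, marked=C F G I
Mark B: refs=D, marked=B C F G I
Mark E: refs=D C, marked=B C E F G I
Mark D: refs=null, marked=B C D E F G I
Unmarked (collected): A H

Answer: B C D E F G I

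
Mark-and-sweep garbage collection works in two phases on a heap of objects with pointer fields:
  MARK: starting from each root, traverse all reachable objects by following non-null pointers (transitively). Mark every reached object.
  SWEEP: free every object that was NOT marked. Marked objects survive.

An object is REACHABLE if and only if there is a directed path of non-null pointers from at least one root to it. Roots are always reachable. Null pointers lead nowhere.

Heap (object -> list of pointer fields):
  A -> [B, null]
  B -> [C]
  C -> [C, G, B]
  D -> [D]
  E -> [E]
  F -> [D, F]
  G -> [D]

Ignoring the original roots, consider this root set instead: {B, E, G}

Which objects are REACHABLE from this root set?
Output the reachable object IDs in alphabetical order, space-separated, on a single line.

Answer: B C D E G

Derivation:
Roots: B E G
Mark B: refs=C, marked=B
Mark E: refs=E, marked=B E
Mark G: refs=D, marked=B E G
Mark C: refs=C G B, marked=B C E G
Mark D: refs=D, marked=B C D E G
Unmarked (collected): A F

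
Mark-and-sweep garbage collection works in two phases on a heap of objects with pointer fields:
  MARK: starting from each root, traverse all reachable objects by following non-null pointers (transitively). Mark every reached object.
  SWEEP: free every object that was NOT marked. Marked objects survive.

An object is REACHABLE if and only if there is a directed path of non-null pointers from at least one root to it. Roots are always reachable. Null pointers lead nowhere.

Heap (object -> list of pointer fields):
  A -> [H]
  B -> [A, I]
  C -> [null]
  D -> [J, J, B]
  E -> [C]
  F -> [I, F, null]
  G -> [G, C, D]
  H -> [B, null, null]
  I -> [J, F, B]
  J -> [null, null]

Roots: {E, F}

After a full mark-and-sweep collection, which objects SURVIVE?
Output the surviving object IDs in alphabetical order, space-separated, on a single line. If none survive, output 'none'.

Answer: A B C E F H I J

Derivation:
Roots: E F
Mark E: refs=C, marked=E
Mark F: refs=I F null, marked=E F
Mark C: refs=null, marked=C E F
Mark I: refs=J F B, marked=C E F I
Mark J: refs=null null, marked=C E F I J
Mark B: refs=A I, marked=B C E F I J
Mark A: refs=H, marked=A B C E F I J
Mark H: refs=B null null, marked=A B C E F H I J
Unmarked (collected): D G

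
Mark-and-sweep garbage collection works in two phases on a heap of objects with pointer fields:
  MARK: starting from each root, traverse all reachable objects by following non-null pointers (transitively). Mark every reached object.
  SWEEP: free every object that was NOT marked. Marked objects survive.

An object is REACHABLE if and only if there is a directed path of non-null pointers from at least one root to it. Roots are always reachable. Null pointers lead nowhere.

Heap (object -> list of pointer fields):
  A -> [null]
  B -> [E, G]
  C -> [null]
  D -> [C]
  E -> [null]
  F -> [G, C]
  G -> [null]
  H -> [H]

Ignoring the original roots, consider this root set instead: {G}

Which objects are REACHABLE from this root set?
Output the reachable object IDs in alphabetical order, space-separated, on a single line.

Roots: G
Mark G: refs=null, marked=G
Unmarked (collected): A B C D E F H

Answer: G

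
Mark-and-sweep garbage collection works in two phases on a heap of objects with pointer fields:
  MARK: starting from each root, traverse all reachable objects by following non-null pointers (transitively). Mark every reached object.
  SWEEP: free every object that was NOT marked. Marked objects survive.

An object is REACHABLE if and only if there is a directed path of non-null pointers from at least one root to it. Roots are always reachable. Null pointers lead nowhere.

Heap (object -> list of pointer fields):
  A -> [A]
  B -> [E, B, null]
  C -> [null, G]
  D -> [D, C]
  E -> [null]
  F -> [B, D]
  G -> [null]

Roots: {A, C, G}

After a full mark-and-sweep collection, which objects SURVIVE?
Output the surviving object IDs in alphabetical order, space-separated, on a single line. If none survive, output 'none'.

Answer: A C G

Derivation:
Roots: A C G
Mark A: refs=A, marked=A
Mark C: refs=null G, marked=A C
Mark G: refs=null, marked=A C G
Unmarked (collected): B D E F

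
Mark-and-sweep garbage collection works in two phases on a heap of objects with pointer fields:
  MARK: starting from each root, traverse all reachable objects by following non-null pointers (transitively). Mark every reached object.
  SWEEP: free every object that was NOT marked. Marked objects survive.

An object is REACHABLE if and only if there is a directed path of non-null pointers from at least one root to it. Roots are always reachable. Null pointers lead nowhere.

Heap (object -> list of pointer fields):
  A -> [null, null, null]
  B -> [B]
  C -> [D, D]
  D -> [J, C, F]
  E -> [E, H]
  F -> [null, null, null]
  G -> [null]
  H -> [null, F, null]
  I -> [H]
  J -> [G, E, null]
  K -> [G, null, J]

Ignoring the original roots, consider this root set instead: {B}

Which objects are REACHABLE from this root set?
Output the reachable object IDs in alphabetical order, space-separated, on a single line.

Answer: B

Derivation:
Roots: B
Mark B: refs=B, marked=B
Unmarked (collected): A C D E F G H I J K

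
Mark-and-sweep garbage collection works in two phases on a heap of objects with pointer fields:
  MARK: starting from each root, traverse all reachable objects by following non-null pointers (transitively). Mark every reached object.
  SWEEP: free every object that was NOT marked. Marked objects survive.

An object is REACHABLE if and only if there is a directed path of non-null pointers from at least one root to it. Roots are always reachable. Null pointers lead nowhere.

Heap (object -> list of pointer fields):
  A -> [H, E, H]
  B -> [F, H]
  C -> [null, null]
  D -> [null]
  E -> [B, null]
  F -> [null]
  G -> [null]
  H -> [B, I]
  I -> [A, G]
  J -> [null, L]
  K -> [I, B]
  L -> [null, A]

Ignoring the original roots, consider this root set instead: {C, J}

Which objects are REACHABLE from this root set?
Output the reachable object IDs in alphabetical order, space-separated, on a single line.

Roots: C J
Mark C: refs=null null, marked=C
Mark J: refs=null L, marked=C J
Mark L: refs=null A, marked=C J L
Mark A: refs=H E H, marked=A C J L
Mark H: refs=B I, marked=A C H J L
Mark E: refs=B null, marked=A C E H J L
Mark B: refs=F H, marked=A B C E H J L
Mark I: refs=A G, marked=A B C E H I J L
Mark F: refs=null, marked=A B C E F H I J L
Mark G: refs=null, marked=A B C E F G H I J L
Unmarked (collected): D K

Answer: A B C E F G H I J L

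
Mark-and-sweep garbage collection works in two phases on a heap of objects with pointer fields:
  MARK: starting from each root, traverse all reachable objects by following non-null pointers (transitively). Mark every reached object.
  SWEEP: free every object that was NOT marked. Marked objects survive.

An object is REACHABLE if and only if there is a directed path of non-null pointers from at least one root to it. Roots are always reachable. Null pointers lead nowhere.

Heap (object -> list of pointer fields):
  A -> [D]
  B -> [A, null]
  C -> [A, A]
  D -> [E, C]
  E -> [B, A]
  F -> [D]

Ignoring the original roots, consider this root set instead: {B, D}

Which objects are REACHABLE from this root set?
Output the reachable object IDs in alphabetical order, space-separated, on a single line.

Answer: A B C D E

Derivation:
Roots: B D
Mark B: refs=A null, marked=B
Mark D: refs=E C, marked=B D
Mark A: refs=D, marked=A B D
Mark E: refs=B A, marked=A B D E
Mark C: refs=A A, marked=A B C D E
Unmarked (collected): F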